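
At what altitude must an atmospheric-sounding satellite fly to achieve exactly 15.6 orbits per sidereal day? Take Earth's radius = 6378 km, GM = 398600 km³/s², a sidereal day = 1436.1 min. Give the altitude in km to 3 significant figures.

Required period T = 86166 / 15.6 = 5523.5 s.
From T = 2π√(a³/μ): a = (μ T²/4π²)^(1/3) = (398600 × 5523.5² / 4π²)^(1/3) = 6754 km.
Altitude h = a − R = 6754 − 6378 = 376 km.

376 km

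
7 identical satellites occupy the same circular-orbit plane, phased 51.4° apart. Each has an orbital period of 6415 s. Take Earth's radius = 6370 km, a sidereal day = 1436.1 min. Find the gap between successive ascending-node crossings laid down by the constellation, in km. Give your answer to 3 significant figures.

Single-satellite node shift = (6415.0/86166) × 360° = 26.80°.
With 7 satellites evenly phased, successive equator crossings are 26.80/7 = 3.829° apart.
That is 3.829 × 111.2 = 426 km at the equator.

426 km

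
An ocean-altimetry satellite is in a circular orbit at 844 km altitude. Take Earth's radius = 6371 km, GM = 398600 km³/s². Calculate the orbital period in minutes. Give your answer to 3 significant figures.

102 min

Semi-major axis a = 6371 + 844 = 7215 km. Period T = 2π√(a³/μ) = 2π√(7215³/398600) = 6099.1 s = 101.65 min.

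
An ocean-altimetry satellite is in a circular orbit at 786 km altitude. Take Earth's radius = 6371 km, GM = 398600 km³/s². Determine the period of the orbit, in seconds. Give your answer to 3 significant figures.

Semi-major axis a = 6371 + 786 = 7157 km. Period T = 2π√(a³/μ) = 2π√(7157³/398600) = 6025.7 s = 100.43 min.

6030 seconds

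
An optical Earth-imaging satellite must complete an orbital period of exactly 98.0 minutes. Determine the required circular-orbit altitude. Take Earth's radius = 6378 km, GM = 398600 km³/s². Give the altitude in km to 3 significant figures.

663 km

T = 98.0 min = 5880.0 s.
From T = 2π√(a³/μ): a = (μ T²/4π²)^(1/3) = (398600 × 5880.0² / 4π²)^(1/3) = 7041 km.
Altitude h = a − R = 7041 − 6378 = 663 km.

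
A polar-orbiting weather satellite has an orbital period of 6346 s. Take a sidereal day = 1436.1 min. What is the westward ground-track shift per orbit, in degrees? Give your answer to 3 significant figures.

26.5°

During one orbit Earth rotates (6346.0 / 86166) × 360° = 26.51°.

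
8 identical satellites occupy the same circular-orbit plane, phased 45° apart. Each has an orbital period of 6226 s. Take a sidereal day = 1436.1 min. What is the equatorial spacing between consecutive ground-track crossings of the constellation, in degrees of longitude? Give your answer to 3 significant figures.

3.25°

Single-satellite node shift = (6226.0/86166) × 360° = 26.01°.
With 8 satellites evenly phased, successive equator crossings are 26.01/8 = 3.252° apart.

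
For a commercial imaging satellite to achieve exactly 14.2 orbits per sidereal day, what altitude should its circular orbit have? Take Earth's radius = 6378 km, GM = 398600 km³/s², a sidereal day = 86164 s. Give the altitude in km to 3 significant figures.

Required period T = 86164 / 14.2 = 6067.9 s.
From T = 2π√(a³/μ): a = (μ T²/4π²)^(1/3) = (398600 × 6067.9² / 4π²)^(1/3) = 7190 km.
Altitude h = a − R = 7190 − 6378 = 812 km.

812 km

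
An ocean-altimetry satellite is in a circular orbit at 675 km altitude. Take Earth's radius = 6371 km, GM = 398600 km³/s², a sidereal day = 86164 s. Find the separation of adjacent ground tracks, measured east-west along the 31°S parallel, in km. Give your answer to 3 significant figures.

2340 km

Semi-major axis a = 6371 + 675 = 7046 km. Period T = 2π√(a³/μ) = 2π√(7046³/398600) = 5886.1 s = 98.10 min.
Node shift per orbit = (5886.1/86164) × 360° = 24.59°.
Equatorial spacing = 24.59 × 111.2 km/° = 2735 km.
At 31° latitude, spacing = 2735 × cos(31°) = 2344 km.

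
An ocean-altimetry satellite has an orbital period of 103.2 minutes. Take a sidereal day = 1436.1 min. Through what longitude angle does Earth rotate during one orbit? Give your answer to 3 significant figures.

25.9°

T = 103.2 min = 6192.0 s.
During one orbit Earth rotates (6192.0 / 86166) × 360° = 25.87°.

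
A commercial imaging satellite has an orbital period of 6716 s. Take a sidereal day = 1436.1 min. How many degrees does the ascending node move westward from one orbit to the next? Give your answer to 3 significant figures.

28.1°

During one orbit Earth rotates (6716.0 / 86166) × 360° = 28.06°.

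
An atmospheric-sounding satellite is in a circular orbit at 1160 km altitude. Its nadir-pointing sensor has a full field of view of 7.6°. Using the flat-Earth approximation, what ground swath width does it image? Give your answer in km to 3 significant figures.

Half-angle = 7.6°/2 = 3.8°.
Swath width ≈ 2h·tan(θ/2) = 2 × 1160 × tan(3.8°) = 154.1 km.

154 km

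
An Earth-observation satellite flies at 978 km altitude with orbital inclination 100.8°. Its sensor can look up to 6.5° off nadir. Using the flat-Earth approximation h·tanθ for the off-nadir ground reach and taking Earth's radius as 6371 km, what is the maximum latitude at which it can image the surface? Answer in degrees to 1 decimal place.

Retrograde orbit: the ground track reaches ±(180° − i) = ±(180 − 100.8) = ±79.2°.
Sensor half-swath on the ground ≈ 978·tan(6.5°) = 111 km = 1.00° of latitude.
Maximum observable latitude ≈ 79.2 + 1.00 = 80.2°.

80.2°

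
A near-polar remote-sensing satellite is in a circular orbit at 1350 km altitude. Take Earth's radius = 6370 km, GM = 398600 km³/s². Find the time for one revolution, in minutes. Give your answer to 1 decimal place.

112.5 min

Semi-major axis a = 6370 + 1350 = 7720 km. Period T = 2π√(a³/μ) = 2π√(7720³/398600) = 6750.5 s = 112.51 min.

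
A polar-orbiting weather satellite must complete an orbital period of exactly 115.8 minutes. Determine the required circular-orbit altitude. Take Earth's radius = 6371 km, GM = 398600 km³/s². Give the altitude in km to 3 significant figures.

T = 115.8 min = 6948.0 s.
From T = 2π√(a³/μ): a = (μ T²/4π²)^(1/3) = (398600 × 6948.0² / 4π²)^(1/3) = 7870 km.
Altitude h = a − R = 7870 − 6371 = 1499 km.

1500 km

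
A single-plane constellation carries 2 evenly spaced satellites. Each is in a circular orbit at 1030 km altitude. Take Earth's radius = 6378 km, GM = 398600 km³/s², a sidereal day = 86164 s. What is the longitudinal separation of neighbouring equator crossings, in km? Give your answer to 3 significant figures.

Semi-major axis a = 6378 + 1030 = 7408 km. Period T = 2π√(a³/μ) = 2π√(7408³/398600) = 6345.5 s = 105.76 min.
Single-satellite node shift = (6345.5/86164) × 360° = 26.51°.
With 2 satellites evenly phased, successive equator crossings are 26.51/2 = 13.256° apart.
That is 13.256 × 111.3 = 1476 km at the equator.

1480 km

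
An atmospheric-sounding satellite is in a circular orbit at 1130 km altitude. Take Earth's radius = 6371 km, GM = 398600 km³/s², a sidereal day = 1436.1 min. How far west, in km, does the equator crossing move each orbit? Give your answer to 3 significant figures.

Semi-major axis a = 6371 + 1130 = 7501 km. Period T = 2π√(a³/μ) = 2π√(7501³/398600) = 6465.3 s = 107.76 min.
During one orbit Earth rotates (6465.3 / 86166) × 360° = 27.01°.
At the equator that is 27.01° × (2π·6371/360) km/° = 27.01 × 111.2 = 3004 km.

3000 km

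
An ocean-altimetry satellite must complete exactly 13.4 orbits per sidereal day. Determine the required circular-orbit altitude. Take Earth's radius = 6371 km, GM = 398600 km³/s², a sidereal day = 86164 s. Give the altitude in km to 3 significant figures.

1100 km

Required period T = 86164 / 13.4 = 6430.1 s.
From T = 2π√(a³/μ): a = (μ T²/4π²)^(1/3) = (398600 × 6430.1² / 4π²)^(1/3) = 7474 km.
Altitude h = a − R = 7474 − 6371 = 1103 km.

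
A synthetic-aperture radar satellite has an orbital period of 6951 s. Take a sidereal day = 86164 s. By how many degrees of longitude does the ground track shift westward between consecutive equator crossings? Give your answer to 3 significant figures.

During one orbit Earth rotates (6951.0 / 86164) × 360° = 29.04°.

29.0°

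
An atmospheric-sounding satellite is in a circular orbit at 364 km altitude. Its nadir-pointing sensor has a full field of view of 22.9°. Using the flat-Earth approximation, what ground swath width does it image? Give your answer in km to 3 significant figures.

Half-angle = 22.9°/2 = 11.45°.
Swath width ≈ 2h·tan(θ/2) = 2 × 364 × tan(11.45°) = 147.5 km.

147 km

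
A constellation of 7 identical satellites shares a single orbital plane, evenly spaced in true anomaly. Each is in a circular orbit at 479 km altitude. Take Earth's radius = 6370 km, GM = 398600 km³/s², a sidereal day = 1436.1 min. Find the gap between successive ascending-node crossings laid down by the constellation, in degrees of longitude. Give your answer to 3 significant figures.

3.37°

Semi-major axis a = 6370 + 479 = 6849 km. Period T = 2π√(a³/μ) = 2π√(6849³/398600) = 5640.9 s = 94.02 min.
Single-satellite node shift = (5640.9/86166) × 360° = 23.57°.
With 7 satellites evenly phased, successive equator crossings are 23.57/7 = 3.367° apart.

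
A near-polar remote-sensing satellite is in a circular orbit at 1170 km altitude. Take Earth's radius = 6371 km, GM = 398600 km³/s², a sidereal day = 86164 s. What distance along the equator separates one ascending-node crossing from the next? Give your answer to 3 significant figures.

3030 km

Semi-major axis a = 6371 + 1170 = 7541 km. Period T = 2π√(a³/μ) = 2π√(7541³/398600) = 6517.1 s = 108.62 min.
During one orbit Earth rotates (6517.1 / 86164) × 360° = 27.23°.
At the equator that is 27.23° × (2π·6371/360) km/° = 27.23 × 111.2 = 3028 km.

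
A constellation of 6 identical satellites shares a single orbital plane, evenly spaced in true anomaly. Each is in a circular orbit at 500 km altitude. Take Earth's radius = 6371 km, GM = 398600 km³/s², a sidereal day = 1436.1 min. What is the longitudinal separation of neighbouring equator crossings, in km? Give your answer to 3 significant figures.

439 km

Semi-major axis a = 6371 + 500 = 6871 km. Period T = 2π√(a³/μ) = 2π√(6871³/398600) = 5668.1 s = 94.47 min.
Single-satellite node shift = (5668.1/86166) × 360° = 23.68°.
With 6 satellites evenly phased, successive equator crossings are 23.68/6 = 3.947° apart.
That is 3.947 × 111.2 = 439 km at the equator.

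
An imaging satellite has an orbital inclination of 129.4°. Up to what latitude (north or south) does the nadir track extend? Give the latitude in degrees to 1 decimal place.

50.6°

Retrograde orbit: the ground track reaches ±(180° − i) = ±(180 − 129.4) = ±50.6°.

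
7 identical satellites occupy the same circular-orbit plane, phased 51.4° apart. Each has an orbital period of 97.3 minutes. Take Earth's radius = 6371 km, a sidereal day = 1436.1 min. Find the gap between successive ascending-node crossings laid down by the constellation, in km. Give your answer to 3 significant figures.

T = 97.3 min = 5838.0 s.
Single-satellite node shift = (5838.0/86166) × 360° = 24.39°.
With 7 satellites evenly phased, successive equator crossings are 24.39/7 = 3.484° apart.
That is 3.484 × 111.2 = 387 km at the equator.

387 km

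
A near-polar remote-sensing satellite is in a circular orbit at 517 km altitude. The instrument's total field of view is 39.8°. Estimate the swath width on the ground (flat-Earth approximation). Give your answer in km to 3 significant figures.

Half-angle = 39.8°/2 = 19.9°.
Swath width ≈ 2h·tan(θ/2) = 2 × 517 × tan(19.9°) = 374.3 km.

374 km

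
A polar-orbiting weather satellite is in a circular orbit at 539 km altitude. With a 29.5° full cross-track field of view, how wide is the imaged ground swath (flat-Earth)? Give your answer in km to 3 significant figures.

Half-angle = 29.5°/2 = 14.75°.
Swath width ≈ 2h·tan(θ/2) = 2 × 539 × tan(14.75°) = 283.8 km.

284 km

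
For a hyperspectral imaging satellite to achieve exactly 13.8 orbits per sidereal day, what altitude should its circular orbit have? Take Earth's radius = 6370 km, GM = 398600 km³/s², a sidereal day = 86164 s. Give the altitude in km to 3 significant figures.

959 km

Required period T = 86164 / 13.8 = 6243.8 s.
From T = 2π√(a³/μ): a = (μ T²/4π²)^(1/3) = (398600 × 6243.8² / 4π²)^(1/3) = 7329 km.
Altitude h = a − R = 7329 − 6370 = 959 km.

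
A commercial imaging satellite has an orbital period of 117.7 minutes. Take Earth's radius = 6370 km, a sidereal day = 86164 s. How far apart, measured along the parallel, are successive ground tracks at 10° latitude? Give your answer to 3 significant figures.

3230 km

T = 117.7 min = 7062.0 s.
Node shift per orbit = (7062.0/86164) × 360° = 29.51°.
Equatorial spacing = 29.51 × 111.2 km/° = 3280 km.
At 10° latitude, spacing = 3280 × cos(10°) = 3231 km.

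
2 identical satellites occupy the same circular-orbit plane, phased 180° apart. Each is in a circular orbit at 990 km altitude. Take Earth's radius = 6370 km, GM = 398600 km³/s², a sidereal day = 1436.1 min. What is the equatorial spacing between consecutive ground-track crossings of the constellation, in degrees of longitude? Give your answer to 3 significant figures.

Semi-major axis a = 6370 + 990 = 7360 km. Period T = 2π√(a³/μ) = 2π√(7360³/398600) = 6283.9 s = 104.73 min.
Single-satellite node shift = (6283.9/86166) × 360° = 26.25°.
With 2 satellites evenly phased, successive equator crossings are 26.25/2 = 13.127° apart.

13.1°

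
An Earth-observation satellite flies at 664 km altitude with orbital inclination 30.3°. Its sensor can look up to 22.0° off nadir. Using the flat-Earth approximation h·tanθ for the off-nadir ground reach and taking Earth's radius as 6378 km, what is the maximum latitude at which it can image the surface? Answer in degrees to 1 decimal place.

32.7°

For a prograde orbit the ground track reaches latitude ±i = ±30.3°.
Sensor half-swath on the ground ≈ 664·tan(22.0°) = 268 km = 2.41° of latitude.
Maximum observable latitude ≈ 30.3 + 2.41 = 32.7°.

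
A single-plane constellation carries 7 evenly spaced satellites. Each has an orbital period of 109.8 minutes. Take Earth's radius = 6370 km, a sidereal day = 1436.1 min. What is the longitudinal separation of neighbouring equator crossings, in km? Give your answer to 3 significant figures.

437 km

T = 109.8 min = 6588.0 s.
Single-satellite node shift = (6588.0/86166) × 360° = 27.52°.
With 7 satellites evenly phased, successive equator crossings are 27.52/7 = 3.932° apart.
That is 3.932 × 111.2 = 437 km at the equator.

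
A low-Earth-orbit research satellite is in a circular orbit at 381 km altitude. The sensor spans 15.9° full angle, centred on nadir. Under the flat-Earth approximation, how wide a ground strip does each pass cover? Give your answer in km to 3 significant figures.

106 km

Half-angle = 15.9°/2 = 7.95°.
Swath width ≈ 2h·tan(θ/2) = 2 × 381 × tan(7.95°) = 106.4 km.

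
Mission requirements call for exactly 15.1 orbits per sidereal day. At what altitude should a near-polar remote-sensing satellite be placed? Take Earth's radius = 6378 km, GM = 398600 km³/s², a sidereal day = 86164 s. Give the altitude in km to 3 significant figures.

524 km

Required period T = 86164 / 15.1 = 5706.2 s.
From T = 2π√(a³/μ): a = (μ T²/4π²)^(1/3) = (398600 × 5706.2² / 4π²)^(1/3) = 6902 km.
Altitude h = a − R = 6902 − 6378 = 524 km.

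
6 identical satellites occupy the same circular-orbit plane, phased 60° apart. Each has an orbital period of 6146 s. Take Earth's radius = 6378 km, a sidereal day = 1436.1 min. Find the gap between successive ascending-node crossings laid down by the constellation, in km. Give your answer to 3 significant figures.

Single-satellite node shift = (6146.0/86166) × 360° = 25.68°.
With 6 satellites evenly phased, successive equator crossings are 25.68/6 = 4.280° apart.
That is 4.280 × 111.3 = 476 km at the equator.

476 km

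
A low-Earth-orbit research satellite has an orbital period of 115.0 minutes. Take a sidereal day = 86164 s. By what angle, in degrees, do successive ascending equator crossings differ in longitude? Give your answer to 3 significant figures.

T = 115.0 min = 6900.0 s.
During one orbit Earth rotates (6900.0 / 86164) × 360° = 28.83°.

28.8°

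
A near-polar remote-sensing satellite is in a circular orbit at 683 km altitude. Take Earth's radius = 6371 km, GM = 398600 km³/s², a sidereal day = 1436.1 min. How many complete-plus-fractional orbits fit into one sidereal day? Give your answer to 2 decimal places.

14.61

Semi-major axis a = 6371 + 683 = 7054 km. Period T = 2π√(a³/μ) = 2π√(7054³/398600) = 5896.1 s = 98.27 min.
Orbits per sidereal day = 86166 / 5896.1 = 14.614.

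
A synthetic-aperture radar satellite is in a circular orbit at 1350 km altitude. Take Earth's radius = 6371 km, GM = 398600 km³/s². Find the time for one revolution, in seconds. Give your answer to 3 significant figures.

6750 seconds

Semi-major axis a = 6371 + 1350 = 7721 km. Period T = 2π√(a³/μ) = 2π√(7721³/398600) = 6751.8 s = 112.53 min.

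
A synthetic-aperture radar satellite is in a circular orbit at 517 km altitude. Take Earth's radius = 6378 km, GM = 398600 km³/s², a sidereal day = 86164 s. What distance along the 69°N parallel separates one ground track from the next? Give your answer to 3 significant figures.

950 km

Semi-major axis a = 6378 + 517 = 6895 km. Period T = 2π√(a³/μ) = 2π√(6895³/398600) = 5697.9 s = 94.96 min.
Node shift per orbit = (5697.9/86164) × 360° = 23.81°.
Equatorial spacing = 23.81 × 111.3 km/° = 2650 km.
At 69° latitude, spacing = 2650 × cos(69°) = 950 km.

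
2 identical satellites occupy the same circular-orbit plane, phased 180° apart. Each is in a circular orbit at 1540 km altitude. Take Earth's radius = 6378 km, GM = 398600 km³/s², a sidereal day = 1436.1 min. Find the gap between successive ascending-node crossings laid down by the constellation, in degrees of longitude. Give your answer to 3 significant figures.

Semi-major axis a = 6378 + 1540 = 7918 km. Period T = 2π√(a³/μ) = 2π√(7918³/398600) = 7011.9 s = 116.86 min.
Single-satellite node shift = (7011.9/86166) × 360° = 29.30°.
With 2 satellites evenly phased, successive equator crossings are 29.30/2 = 14.648° apart.

14.6°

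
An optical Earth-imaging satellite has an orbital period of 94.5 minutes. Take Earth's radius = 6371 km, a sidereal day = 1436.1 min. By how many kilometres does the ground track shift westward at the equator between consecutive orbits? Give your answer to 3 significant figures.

T = 94.5 min = 5670.0 s.
During one orbit Earth rotates (5670.0 / 86166) × 360° = 23.69°.
At the equator that is 23.69° × (2π·6371/360) km/° = 23.69 × 111.2 = 2634 km.

2630 km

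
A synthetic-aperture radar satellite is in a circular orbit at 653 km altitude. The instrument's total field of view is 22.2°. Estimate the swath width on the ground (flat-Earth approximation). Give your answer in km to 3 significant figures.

Half-angle = 22.2°/2 = 11.1°.
Swath width ≈ 2h·tan(θ/2) = 2 × 653 × tan(11.1°) = 256.2 km.

256 km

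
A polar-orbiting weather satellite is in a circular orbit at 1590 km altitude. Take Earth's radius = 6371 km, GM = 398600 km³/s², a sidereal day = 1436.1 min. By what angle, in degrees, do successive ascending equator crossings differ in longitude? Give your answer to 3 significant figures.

29.5°

Semi-major axis a = 6371 + 1590 = 7961 km. Period T = 2π√(a³/μ) = 2π√(7961³/398600) = 7069.1 s = 117.82 min.
During one orbit Earth rotates (7069.1 / 86166) × 360° = 29.53°.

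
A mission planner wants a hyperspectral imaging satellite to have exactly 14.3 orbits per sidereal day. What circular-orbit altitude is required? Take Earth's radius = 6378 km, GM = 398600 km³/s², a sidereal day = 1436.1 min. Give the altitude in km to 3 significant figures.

Required period T = 86166 / 14.3 = 6025.6 s.
From T = 2π√(a³/μ): a = (μ T²/4π²)^(1/3) = (398600 × 6025.6² / 4π²)^(1/3) = 7157 km.
Altitude h = a − R = 7157 − 6378 = 779 km.

779 km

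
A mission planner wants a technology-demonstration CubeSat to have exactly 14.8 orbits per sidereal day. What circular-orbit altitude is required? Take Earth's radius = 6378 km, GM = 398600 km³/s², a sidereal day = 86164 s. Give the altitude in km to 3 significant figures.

Required period T = 86164 / 14.8 = 5821.9 s.
From T = 2π√(a³/μ): a = (μ T²/4π²)^(1/3) = (398600 × 5821.9² / 4π²)^(1/3) = 6995 km.
Altitude h = a − R = 6995 − 6378 = 617 km.

617 km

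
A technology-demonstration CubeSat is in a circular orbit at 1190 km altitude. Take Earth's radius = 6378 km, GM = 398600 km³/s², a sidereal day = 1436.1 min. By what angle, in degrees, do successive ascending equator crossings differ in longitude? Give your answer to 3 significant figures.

Semi-major axis a = 6378 + 1190 = 7568 km. Period T = 2π√(a³/μ) = 2π√(7568³/398600) = 6552.1 s = 109.20 min.
During one orbit Earth rotates (6552.1 / 86166) × 360° = 27.37°.

27.4°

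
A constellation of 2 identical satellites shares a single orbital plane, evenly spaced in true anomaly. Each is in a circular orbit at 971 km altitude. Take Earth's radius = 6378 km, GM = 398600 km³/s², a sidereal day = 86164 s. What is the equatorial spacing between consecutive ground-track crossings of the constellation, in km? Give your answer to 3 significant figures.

Semi-major axis a = 6378 + 971 = 7349 km. Period T = 2π√(a³/μ) = 2π√(7349³/398600) = 6269.8 s = 104.50 min.
Single-satellite node shift = (6269.8/86164) × 360° = 26.20°.
With 2 satellites evenly phased, successive equator crossings are 26.20/2 = 13.098° apart.
That is 13.098 × 111.3 = 1458 km at the equator.

1460 km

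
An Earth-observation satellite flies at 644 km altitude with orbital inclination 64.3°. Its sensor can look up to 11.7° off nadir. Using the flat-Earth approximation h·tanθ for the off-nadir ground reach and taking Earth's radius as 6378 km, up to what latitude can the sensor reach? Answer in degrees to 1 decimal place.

For a prograde orbit the ground track reaches latitude ±i = ±64.3°.
Sensor half-swath on the ground ≈ 644·tan(11.7°) = 133 km = 1.20° of latitude.
Maximum observable latitude ≈ 64.3 + 1.20 = 65.5°.

65.5°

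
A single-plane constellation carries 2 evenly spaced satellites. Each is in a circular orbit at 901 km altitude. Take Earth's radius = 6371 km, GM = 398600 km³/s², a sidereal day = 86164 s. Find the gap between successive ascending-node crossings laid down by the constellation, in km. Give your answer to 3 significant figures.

Semi-major axis a = 6371 + 901 = 7272 km. Period T = 2π√(a³/μ) = 2π√(7272³/398600) = 6171.5 s = 102.86 min.
Single-satellite node shift = (6171.5/86164) × 360° = 25.79°.
With 2 satellites evenly phased, successive equator crossings are 25.79/2 = 12.893° apart.
That is 12.893 × 111.2 = 1434 km at the equator.

1430 km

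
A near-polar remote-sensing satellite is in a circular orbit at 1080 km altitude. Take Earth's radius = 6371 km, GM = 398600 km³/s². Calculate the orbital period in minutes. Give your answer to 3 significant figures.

107 min

Semi-major axis a = 6371 + 1080 = 7451 km. Period T = 2π√(a³/μ) = 2π√(7451³/398600) = 6400.8 s = 106.68 min.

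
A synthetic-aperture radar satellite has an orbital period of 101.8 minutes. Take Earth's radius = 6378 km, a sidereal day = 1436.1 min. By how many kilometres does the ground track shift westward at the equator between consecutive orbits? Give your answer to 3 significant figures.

T = 101.8 min = 6108.0 s.
During one orbit Earth rotates (6108.0 / 86166) × 360° = 25.52°.
At the equator that is 25.52° × (2π·6378/360) km/° = 25.52 × 111.3 = 2841 km.

2840 km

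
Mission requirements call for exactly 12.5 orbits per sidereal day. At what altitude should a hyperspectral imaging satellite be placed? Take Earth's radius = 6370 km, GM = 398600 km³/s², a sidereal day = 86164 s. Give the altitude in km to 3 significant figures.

1460 km

Required period T = 86164 / 12.5 = 6893.1 s.
From T = 2π√(a³/μ): a = (μ T²/4π²)^(1/3) = (398600 × 6893.1² / 4π²)^(1/3) = 7828 km.
Altitude h = a − R = 7828 − 6370 = 1458 km.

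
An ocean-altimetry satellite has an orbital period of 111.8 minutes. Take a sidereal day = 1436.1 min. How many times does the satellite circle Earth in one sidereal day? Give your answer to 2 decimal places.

T = 111.8 min = 6708.0 s.
Orbits per sidereal day = 86166 / 6708.0 = 12.845.

12.85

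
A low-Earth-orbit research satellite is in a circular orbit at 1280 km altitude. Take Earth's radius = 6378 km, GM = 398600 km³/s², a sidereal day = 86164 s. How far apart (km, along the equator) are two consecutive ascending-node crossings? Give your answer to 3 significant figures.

Semi-major axis a = 6378 + 1280 = 7658 km. Period T = 2π√(a³/μ) = 2π√(7658³/398600) = 6669.4 s = 111.16 min.
During one orbit Earth rotates (6669.4 / 86164) × 360° = 27.87°.
At the equator that is 27.87° × (2π·6378/360) km/° = 27.87 × 111.3 = 3102 km.

3100 km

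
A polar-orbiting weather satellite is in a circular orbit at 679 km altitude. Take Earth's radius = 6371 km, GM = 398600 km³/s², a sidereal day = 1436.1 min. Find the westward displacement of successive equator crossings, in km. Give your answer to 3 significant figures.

2740 km

Semi-major axis a = 6371 + 679 = 7050 km. Period T = 2π√(a³/μ) = 2π√(7050³/398600) = 5891.1 s = 98.18 min.
During one orbit Earth rotates (5891.1 / 86166) × 360° = 24.61°.
At the equator that is 24.61° × (2π·6371/360) km/° = 24.61 × 111.2 = 2737 km.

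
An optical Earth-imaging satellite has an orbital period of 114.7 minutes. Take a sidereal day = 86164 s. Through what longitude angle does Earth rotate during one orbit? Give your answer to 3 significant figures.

28.8°

T = 114.7 min = 6882.0 s.
During one orbit Earth rotates (6882.0 / 86164) × 360° = 28.75°.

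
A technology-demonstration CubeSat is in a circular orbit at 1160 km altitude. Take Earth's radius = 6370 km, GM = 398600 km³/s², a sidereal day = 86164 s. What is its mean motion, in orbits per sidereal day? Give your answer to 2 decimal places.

13.25

Semi-major axis a = 6370 + 1160 = 7530 km. Period T = 2π√(a³/μ) = 2π√(7530³/398600) = 6502.8 s = 108.38 min.
Orbits per sidereal day = 86164 / 6502.8 = 13.250.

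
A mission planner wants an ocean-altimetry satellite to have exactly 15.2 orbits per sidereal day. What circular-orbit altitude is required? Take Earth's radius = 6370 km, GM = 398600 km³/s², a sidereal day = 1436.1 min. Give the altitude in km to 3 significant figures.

Required period T = 86166 / 15.2 = 5668.8 s.
From T = 2π√(a³/μ): a = (μ T²/4π²)^(1/3) = (398600 × 5668.8² / 4π²)^(1/3) = 6872 km.
Altitude h = a − R = 6872 − 6370 = 502 km.

502 km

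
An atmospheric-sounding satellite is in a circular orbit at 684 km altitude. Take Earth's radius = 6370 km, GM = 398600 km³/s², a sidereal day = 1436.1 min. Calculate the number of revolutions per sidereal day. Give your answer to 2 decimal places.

Semi-major axis a = 6370 + 684 = 7054 km. Period T = 2π√(a³/μ) = 2π√(7054³/398600) = 5896.1 s = 98.27 min.
Orbits per sidereal day = 86166 / 5896.1 = 14.614.

14.61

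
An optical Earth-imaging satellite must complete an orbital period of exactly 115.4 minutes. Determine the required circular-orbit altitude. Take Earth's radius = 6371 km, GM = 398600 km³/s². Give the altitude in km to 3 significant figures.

T = 115.4 min = 6924.0 s.
From T = 2π√(a³/μ): a = (μ T²/4π²)^(1/3) = (398600 × 6924.0² / 4π²)^(1/3) = 7852 km.
Altitude h = a − R = 7852 − 6371 = 1481 km.

1480 km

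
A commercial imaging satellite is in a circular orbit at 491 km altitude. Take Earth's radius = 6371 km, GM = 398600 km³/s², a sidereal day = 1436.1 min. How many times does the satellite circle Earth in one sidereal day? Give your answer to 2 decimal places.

15.23

Semi-major axis a = 6371 + 491 = 6862 km. Period T = 2π√(a³/μ) = 2π√(6862³/398600) = 5657.0 s = 94.28 min.
Orbits per sidereal day = 86166 / 5657.0 = 15.232.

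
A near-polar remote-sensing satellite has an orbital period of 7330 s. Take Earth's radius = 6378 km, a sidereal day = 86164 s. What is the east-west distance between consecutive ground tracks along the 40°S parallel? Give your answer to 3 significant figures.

2610 km

Node shift per orbit = (7330.0/86164) × 360° = 30.63°.
Equatorial spacing = 30.63 × 111.3 km/° = 3409 km.
At 40° latitude, spacing = 3409 × cos(40°) = 2612 km.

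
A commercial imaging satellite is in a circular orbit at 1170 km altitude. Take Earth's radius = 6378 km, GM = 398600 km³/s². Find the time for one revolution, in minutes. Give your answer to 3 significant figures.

109 min

Semi-major axis a = 6378 + 1170 = 7548 km. Period T = 2π√(a³/μ) = 2π√(7548³/398600) = 6526.2 s = 108.77 min.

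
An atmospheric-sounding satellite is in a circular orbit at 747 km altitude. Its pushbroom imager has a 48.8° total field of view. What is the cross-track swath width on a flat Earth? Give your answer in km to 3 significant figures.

678 km

Half-angle = 48.8°/2 = 24.4°.
Swath width ≈ 2h·tan(θ/2) = 2 × 747 × tan(24.4°) = 677.7 km.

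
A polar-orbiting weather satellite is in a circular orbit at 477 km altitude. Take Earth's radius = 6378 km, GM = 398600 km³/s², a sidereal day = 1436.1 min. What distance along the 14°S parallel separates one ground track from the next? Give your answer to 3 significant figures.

Semi-major axis a = 6378 + 477 = 6855 km. Period T = 2π√(a³/μ) = 2π√(6855³/398600) = 5648.4 s = 94.14 min.
Node shift per orbit = (5648.4/86166) × 360° = 23.60°.
Equatorial spacing = 23.60 × 111.3 km/° = 2627 km.
At 14° latitude, spacing = 2627 × cos(14°) = 2549 km.

2550 km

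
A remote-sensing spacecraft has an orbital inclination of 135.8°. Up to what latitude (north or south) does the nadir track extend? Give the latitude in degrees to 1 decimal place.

Retrograde orbit: the ground track reaches ±(180° − i) = ±(180 − 135.8) = ±44.2°.

44.2°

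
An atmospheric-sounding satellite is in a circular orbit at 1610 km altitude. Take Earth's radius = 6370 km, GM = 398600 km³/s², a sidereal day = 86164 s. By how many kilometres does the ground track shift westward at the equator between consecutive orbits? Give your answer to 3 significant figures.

3300 km

Semi-major axis a = 6370 + 1610 = 7980 km. Period T = 2π√(a³/μ) = 2π√(7980³/398600) = 7094.4 s = 118.24 min.
During one orbit Earth rotates (7094.4 / 86164) × 360° = 29.64°.
At the equator that is 29.64° × (2π·6370/360) km/° = 29.64 × 111.2 = 3295 km.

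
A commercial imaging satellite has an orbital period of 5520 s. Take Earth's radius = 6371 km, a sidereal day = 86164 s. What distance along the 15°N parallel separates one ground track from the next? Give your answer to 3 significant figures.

Node shift per orbit = (5520.0/86164) × 360° = 23.06°.
Equatorial spacing = 23.06 × 111.2 km/° = 2564 km.
At 15° latitude, spacing = 2564 × cos(15°) = 2477 km.

2480 km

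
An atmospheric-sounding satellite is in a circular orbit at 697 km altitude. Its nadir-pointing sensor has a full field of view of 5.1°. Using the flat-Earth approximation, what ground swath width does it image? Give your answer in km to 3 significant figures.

62.1 km

Half-angle = 5.1°/2 = 2.55°.
Swath width ≈ 2h·tan(θ/2) = 2 × 697 × tan(2.55°) = 62.1 km.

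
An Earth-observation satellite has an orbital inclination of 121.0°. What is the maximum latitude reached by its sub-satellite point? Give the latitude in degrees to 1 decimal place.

Retrograde orbit: the ground track reaches ±(180° − i) = ±(180 − 121.0) = ±59.0°.

59.0°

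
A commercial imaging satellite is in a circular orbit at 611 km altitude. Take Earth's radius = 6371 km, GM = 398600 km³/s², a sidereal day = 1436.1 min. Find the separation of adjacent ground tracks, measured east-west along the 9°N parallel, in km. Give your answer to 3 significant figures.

2660 km

Semi-major axis a = 6371 + 611 = 6982 km. Period T = 2π√(a³/μ) = 2π√(6982³/398600) = 5806.1 s = 96.77 min.
Node shift per orbit = (5806.1/86166) × 360° = 24.26°.
Equatorial spacing = 24.26 × 111.2 km/° = 2697 km.
At 9° latitude, spacing = 2697 × cos(9°) = 2664 km.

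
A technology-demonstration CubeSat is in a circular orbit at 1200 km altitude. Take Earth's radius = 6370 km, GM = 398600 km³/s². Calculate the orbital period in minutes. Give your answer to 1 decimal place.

109.2 min

Semi-major axis a = 6370 + 1200 = 7570 km. Period T = 2π√(a³/μ) = 2π√(7570³/398600) = 6554.7 s = 109.25 min.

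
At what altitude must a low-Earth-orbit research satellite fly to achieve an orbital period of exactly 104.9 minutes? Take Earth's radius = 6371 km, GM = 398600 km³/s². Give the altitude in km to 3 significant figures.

T = 104.9 min = 6294.0 s.
From T = 2π√(a³/μ): a = (μ T²/4π²)^(1/3) = (398600 × 6294.0² / 4π²)^(1/3) = 7368 km.
Altitude h = a − R = 7368 − 6371 = 997 km.

997 km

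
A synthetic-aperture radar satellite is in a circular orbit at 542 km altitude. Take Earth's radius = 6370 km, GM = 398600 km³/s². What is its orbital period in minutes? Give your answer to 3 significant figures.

Semi-major axis a = 6370 + 542 = 6912 km. Period T = 2π√(a³/μ) = 2π√(6912³/398600) = 5719.0 s = 95.32 min.

95.3 min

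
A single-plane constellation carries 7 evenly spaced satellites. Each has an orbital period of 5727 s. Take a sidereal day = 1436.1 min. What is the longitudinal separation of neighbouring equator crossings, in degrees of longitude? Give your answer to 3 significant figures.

Single-satellite node shift = (5727.0/86166) × 360° = 23.93°.
With 7 satellites evenly phased, successive equator crossings are 23.93/7 = 3.418° apart.

3.42°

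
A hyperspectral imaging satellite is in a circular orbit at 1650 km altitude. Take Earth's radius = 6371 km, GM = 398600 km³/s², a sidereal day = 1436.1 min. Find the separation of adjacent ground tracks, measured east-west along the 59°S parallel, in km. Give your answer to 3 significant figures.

Semi-major axis a = 6371 + 1650 = 8021 km. Period T = 2π√(a³/μ) = 2π√(8021³/398600) = 7149.1 s = 119.15 min.
Node shift per orbit = (7149.1/86166) × 360° = 29.87°.
Equatorial spacing = 29.87 × 111.2 km/° = 3321 km.
At 59° latitude, spacing = 3321 × cos(59°) = 1711 km.

1710 km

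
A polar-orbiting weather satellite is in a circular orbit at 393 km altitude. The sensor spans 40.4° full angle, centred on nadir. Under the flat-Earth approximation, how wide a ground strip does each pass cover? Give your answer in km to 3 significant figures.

Half-angle = 40.4°/2 = 20.2°.
Swath width ≈ 2h·tan(θ/2) = 2 × 393 × tan(20.2°) = 289.2 km.

289 km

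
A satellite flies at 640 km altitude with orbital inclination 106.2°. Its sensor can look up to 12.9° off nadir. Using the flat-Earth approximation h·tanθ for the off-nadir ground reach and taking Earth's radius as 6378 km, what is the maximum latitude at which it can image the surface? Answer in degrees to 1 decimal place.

75.1°

Retrograde orbit: the ground track reaches ±(180° − i) = ±(180 − 106.2) = ±73.8°.
Sensor half-swath on the ground ≈ 640·tan(12.9°) = 147 km = 1.32° of latitude.
Maximum observable latitude ≈ 73.8 + 1.32 = 75.1°.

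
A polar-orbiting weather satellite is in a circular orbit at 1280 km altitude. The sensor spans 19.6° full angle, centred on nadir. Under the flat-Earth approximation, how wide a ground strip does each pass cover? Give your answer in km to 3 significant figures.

Half-angle = 19.6°/2 = 9.8°.
Swath width ≈ 2h·tan(θ/2) = 2 × 1280 × tan(9.8°) = 442.2 km.

442 km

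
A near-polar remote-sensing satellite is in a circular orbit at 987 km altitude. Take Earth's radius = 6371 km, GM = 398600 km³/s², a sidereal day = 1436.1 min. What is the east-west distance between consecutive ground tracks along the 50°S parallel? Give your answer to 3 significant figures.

1880 km

Semi-major axis a = 6371 + 987 = 7358 km. Period T = 2π√(a³/μ) = 2π√(7358³/398600) = 6281.3 s = 104.69 min.
Node shift per orbit = (6281.3/86166) × 360° = 26.24°.
Equatorial spacing = 26.24 × 111.2 km/° = 2918 km.
At 50° latitude, spacing = 2918 × cos(50°) = 1876 km.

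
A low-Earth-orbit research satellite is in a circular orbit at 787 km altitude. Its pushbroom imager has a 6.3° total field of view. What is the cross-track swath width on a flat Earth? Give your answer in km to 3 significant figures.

Half-angle = 6.3°/2 = 3.15°.
Swath width ≈ 2h·tan(θ/2) = 2 × 787 × tan(3.15°) = 86.6 km.

86.6 km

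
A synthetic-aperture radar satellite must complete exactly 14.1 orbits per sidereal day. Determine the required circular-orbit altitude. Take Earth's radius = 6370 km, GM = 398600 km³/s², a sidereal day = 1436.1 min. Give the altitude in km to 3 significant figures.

Required period T = 86166 / 14.1 = 6111.1 s.
From T = 2π√(a³/μ): a = (μ T²/4π²)^(1/3) = (398600 × 6111.1² / 4π²)^(1/3) = 7224 km.
Altitude h = a − R = 7224 − 6370 = 854 km.

854 km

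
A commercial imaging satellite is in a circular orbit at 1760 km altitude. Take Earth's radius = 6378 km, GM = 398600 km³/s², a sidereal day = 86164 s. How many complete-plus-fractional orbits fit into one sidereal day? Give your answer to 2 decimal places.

11.79

Semi-major axis a = 6378 + 1760 = 8138 km. Period T = 2π√(a³/μ) = 2π√(8138³/398600) = 7306.1 s = 121.77 min.
Orbits per sidereal day = 86164 / 7306.1 = 11.793.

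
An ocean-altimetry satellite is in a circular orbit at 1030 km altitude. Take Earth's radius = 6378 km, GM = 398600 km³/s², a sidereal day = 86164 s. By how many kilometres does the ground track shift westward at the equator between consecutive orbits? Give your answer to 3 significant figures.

2950 km

Semi-major axis a = 6378 + 1030 = 7408 km. Period T = 2π√(a³/μ) = 2π√(7408³/398600) = 6345.5 s = 105.76 min.
During one orbit Earth rotates (6345.5 / 86164) × 360° = 26.51°.
At the equator that is 26.51° × (2π·6378/360) km/° = 26.51 × 111.3 = 2951 km.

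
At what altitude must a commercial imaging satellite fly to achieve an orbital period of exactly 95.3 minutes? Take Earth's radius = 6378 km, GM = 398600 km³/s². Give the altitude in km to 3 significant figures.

T = 95.3 min = 5718.0 s.
From T = 2π√(a³/μ): a = (μ T²/4π²)^(1/3) = (398600 × 5718.0² / 4π²)^(1/3) = 6911 km.
Altitude h = a − R = 6911 − 6378 = 533 km.

533 km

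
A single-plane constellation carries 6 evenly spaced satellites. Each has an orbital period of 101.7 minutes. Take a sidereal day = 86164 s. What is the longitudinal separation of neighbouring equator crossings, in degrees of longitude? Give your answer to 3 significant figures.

T = 101.7 min = 6102.0 s.
Single-satellite node shift = (6102.0/86164) × 360° = 25.49°.
With 6 satellites evenly phased, successive equator crossings are 25.49/6 = 4.249° apart.

4.25°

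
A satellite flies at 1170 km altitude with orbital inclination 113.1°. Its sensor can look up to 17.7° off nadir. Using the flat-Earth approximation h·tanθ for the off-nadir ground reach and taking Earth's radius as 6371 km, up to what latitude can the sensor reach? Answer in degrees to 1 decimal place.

Retrograde orbit: the ground track reaches ±(180° − i) = ±(180 − 113.1) = ±66.9°.
Sensor half-swath on the ground ≈ 1170·tan(17.7°) = 373 km = 3.36° of latitude.
Maximum observable latitude ≈ 66.9 + 3.36 = 70.3°.

70.3°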